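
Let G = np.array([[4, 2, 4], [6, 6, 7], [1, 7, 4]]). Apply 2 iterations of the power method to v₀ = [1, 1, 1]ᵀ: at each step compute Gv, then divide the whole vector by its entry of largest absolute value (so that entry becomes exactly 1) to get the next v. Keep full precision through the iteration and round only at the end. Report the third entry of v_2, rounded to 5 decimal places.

Gv0 = (10.000000, 19.000000, 12.000000); divide by 19.000000 → v1 = (0.526316, 1.000000, 0.631579)
Gv1 = (6.631579, 13.578947, 10.052632); divide by 13.578947 → v2 = (0.488372, 1.000000, 0.740310)
Requested entry of v2: 191/258 = 0.74031

0.74031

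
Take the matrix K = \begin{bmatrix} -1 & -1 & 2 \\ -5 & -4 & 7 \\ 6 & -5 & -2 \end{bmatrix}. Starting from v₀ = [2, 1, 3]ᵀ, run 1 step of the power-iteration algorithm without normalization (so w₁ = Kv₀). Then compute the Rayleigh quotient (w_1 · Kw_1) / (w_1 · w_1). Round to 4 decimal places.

w1 = Kv₀ = ((-1)·2 + (-1)·1 + 2·3; (-5)·2 + (-4)·1 + 7·3; 6·2 + (-5)·1 + (-2)·3) = (3, 7, 1)
Kw1 = (-8, -36, -19)
w1·Kw1 = 3·(-8) + 7·(-36) + 1·(-19) = -295; w1·w1 = 3·3 + 7·7 + 1·1 = 59
λ ≈ -295/59 = -5.0000

-5.0000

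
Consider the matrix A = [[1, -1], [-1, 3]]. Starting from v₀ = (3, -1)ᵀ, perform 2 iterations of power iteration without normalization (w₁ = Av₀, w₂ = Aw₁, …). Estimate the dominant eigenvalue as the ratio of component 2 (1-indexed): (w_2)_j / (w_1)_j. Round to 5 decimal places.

w1 = Av₀ = (1·3 + (-1)·(-1); (-1)·3 + 3·(-1)) = (4, -6)
w2 = Aw1 = (1·4 + (-1)·(-6); (-1)·4 + 3·(-6)) = (10, -22)
Ratio at component: -22 / -6 = 3.66667

3.66667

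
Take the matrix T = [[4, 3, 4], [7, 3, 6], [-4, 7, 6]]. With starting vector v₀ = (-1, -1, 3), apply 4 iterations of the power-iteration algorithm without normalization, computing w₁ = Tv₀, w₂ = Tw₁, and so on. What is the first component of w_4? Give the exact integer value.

w1 = Tv₀ = (4·(-1) + 3·(-1) + 4·3; 7·(-1) + 3·(-1) + 6·3; (-4)·(-1) + 7·(-1) + 6·3) = (5, 8, 15)
w2 = Tw1 = (4·5 + 3·8 + 4·15; 7·5 + 3·8 + 6·15; (-4)·5 + 7·8 + 6·15) = (104, 149, 126)
w3 = Tw2 = (1367, 1931, 1383)
w4 = Tw3 = (16793, 23660, 16347)
The requested component of w4 is 16793.

16793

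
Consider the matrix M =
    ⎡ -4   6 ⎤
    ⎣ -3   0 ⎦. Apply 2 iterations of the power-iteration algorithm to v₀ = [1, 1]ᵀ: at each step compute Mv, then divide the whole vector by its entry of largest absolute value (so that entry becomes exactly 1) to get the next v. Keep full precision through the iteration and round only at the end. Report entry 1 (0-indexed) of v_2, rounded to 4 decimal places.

Mv0 = (2.00000, -3.00000); divide by -3.00000 → v1 = (-0.66667, 1.00000)
Mv1 = (8.66667, 2.00000); divide by 8.66667 → v2 = (1.00000, 0.23077)
Requested entry of v2: -6/-26 = 0.2308

0.2308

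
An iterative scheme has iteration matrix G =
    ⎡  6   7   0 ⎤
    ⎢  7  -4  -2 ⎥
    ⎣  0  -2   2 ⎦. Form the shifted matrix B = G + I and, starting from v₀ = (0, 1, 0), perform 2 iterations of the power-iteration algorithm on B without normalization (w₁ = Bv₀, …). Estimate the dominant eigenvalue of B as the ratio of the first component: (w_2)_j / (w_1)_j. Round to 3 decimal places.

B = G + I has rows (7, 7, 0); (7, -3, -2); (0, -2, 3)
w1 = Bv₀ = (7·0 + 7·1 + 0·0; 7·0 + (-3)·1 + (-2)·0; 0·0 + (-2)·1 + 3·0) = (7, -3, -2)
w2 = Bw1 = (7·7 + 7·(-3) + 0·(-2); 7·7 + (-3)·(-3) + (-2)·(-2); 0·7 + (-2)·(-3) + 3·(-2)) = (28, 62, 0)
Ratio: 28/7 = 4.000

4.000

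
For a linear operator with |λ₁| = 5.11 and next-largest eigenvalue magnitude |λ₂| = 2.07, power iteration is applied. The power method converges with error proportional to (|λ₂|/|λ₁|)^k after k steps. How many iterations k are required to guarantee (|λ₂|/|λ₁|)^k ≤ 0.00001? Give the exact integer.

|λ₂/λ₁| = 2.07/5.11 = 0.40509
Need k ≥ ln(0.00001) / ln(0.40509) = -11.5129 / -0.9037 ≈ 12.740
Smallest integer k satisfying the bound: 13

13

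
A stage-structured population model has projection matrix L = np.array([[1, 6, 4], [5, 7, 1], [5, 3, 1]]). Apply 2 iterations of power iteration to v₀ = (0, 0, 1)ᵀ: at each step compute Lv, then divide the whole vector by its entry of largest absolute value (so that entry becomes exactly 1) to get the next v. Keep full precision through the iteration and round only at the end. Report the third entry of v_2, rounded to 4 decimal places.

0.8571

Lv0 = (4.00000, 1.00000, 1.00000); divide by 4.00000 → v1 = (1.00000, 0.25000, 0.25000)
Lv1 = (3.50000, 7.00000, 6.00000); divide by 7.00000 → v2 = (0.50000, 1.00000, 0.85714)
Requested entry of v2: 24/28 = 0.8571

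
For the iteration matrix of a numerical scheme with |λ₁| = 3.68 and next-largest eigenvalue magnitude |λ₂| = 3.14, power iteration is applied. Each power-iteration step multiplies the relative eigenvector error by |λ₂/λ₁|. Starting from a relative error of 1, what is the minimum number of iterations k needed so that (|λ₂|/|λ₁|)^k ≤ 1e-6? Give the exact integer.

88

|λ₂/λ₁| = 3.14/3.68 = 0.85326
Need k ≥ ln(1e-6) / ln(0.85326) = -13.8155 / -0.1587 ≈ 87.060
Smallest integer k satisfying the bound: 88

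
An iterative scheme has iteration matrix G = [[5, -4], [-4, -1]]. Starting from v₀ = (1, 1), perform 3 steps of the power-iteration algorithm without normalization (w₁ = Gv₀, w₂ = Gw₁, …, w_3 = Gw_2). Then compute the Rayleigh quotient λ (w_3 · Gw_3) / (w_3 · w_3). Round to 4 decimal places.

λ ≈ 6.4718

w1 = Gv₀ = (1, -5)
w2 = Gw1 = (25, 1)
w3 = Gw2 = (121, -101)
Gw3 = (1009, -383)
w3·Gw3 = 121·1009 + (-101)·(-383) = 160772; w3·w3 = 121·121 + (-101)·(-101) = 24842
λ ≈ 160772/24842 = 6.4718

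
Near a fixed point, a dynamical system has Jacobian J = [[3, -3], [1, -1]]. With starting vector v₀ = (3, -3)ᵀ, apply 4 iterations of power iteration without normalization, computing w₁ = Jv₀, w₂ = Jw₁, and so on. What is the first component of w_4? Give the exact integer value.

144

w1 = Jv₀ = (3·3 + (-3)·(-3); 1·3 + (-1)·(-3)) = (18, 6)
w2 = Jw1 = (3·18 + (-3)·6; 1·18 + (-1)·6) = (36, 12)
w3 = Jw2 = (72, 24)
w4 = Jw3 = (144, 48)
The requested component of w4 is 144.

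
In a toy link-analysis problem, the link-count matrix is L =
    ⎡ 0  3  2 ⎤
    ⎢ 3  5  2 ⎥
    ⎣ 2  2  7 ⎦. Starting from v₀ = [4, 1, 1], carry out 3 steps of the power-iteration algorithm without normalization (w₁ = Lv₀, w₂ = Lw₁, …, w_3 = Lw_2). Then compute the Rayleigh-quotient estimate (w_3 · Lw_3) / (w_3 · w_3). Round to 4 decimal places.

w1 = Lv₀ = (5, 19, 17)
w2 = Lw1 = (91, 144, 167)
w3 = Lw2 = (766, 1327, 1639)
Lw3 = (7259, 12211, 15659)
w3·Lw3 = 766·7259 + 1327·12211 + 1639·15659 = 47429492; w3·w3 = 766·766 + 1327·1327 + 1639·1639 = 5034006
λ ≈ 47429492/5034006 = 9.4218

λ ≈ 9.4218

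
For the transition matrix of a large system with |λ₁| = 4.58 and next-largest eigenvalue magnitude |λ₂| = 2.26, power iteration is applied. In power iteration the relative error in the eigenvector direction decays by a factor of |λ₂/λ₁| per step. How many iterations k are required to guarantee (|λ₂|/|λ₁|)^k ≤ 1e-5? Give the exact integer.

|λ₂/λ₁| = 2.26/4.58 = 0.49345
Need k ≥ ln(1e-5) / ln(0.49345) = -11.5129 / -0.7063 ≈ 16.300
Smallest integer k satisfying the bound: 17

17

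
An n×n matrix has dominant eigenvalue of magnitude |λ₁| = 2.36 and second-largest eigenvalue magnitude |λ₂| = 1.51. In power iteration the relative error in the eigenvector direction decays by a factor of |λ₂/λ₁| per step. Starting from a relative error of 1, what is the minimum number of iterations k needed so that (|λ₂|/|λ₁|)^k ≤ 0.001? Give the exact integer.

|λ₂/λ₁| = 1.51/2.36 = 0.63983
Need k ≥ ln(0.001) / ln(0.63983) = -6.9078 / -0.4466 ≈ 15.469
Smallest integer k satisfying the bound: 16

16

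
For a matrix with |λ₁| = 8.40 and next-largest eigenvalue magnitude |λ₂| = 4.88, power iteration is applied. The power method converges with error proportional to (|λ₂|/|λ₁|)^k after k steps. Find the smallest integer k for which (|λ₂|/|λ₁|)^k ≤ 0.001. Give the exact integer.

13

|λ₂/λ₁| = 4.88/8.40 = 0.58095
Need k ≥ ln(0.001) / ln(0.58095) = -6.9078 / -0.5431 ≈ 12.719
Smallest integer k satisfying the bound: 13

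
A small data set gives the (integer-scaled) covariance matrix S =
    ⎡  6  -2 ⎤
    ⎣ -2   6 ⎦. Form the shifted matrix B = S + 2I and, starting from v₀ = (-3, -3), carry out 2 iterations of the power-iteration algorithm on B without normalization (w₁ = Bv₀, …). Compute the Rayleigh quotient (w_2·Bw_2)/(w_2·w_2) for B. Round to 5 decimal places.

B = S + 2I has rows (8, -2); (-2, 8)
w1 = Bv₀ = (8·(-3) + (-2)·(-3); (-2)·(-3) + 8·(-3)) = (-18, -18)
w2 = Bw1 = (8·(-18) + (-2)·(-18); (-2)·(-18) + 8·(-18)) = (-108, -108)
Bw2 = (-648, -648)
w2·Bw2 = 139968; w2·w2 = 23328; μ ≈ 139968/23328 = 6.00000

6.00000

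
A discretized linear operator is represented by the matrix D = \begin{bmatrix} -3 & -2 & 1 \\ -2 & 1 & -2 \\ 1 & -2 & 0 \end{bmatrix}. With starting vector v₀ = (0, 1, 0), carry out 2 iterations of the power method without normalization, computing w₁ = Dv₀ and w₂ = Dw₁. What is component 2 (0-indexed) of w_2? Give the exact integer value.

-4

w1 = Dv₀ = ((-3)·0 + (-2)·1 + 1·0; (-2)·0 + 1·1 + (-2)·0; 1·0 + (-2)·1 + 0·0) = (-2, 1, -2)
w2 = Dw1 = ((-3)·(-2) + (-2)·1 + 1·(-2); (-2)·(-2) + 1·1 + (-2)·(-2); 1·(-2) + (-2)·1 + 0·(-2)) = (2, 9, -4)
The requested component of w2 is -4.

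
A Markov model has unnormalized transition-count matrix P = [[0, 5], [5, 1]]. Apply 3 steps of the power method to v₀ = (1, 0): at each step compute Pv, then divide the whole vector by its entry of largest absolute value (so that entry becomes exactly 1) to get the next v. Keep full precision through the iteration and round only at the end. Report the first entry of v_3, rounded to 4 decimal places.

Pv0 = (0.00000, 5.00000); divide by 5.00000 → v1 = (0.00000, 1.00000)
Pv1 = (5.00000, 1.00000); divide by 5.00000 → v2 = (1.00000, 0.20000)
Pv2 = (1.00000, 5.20000); divide by 5.20000 → v3 = (0.19231, 1.00000)
Requested entry of v3: 25/130 = 0.1923

0.1923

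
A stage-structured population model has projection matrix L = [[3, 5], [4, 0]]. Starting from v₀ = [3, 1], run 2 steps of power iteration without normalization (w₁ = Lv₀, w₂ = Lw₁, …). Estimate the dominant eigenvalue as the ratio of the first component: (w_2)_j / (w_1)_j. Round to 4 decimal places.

λ ≈ 7.2857

w1 = Lv₀ = (14, 12)
w2 = Lw1 = (102, 56)
Ratio at component: 102 / 14 = 7.2857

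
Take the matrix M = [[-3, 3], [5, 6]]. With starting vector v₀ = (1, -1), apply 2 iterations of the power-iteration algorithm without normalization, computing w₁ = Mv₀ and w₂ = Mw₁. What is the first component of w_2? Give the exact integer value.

15

w1 = Mv₀ = ((-3)·1 + 3·(-1); 5·1 + 6·(-1)) = (-6, -1)
w2 = Mw1 = ((-3)·(-6) + 3·(-1); 5·(-6) + 6·(-1)) = (15, -36)
The requested component of w2 is 15.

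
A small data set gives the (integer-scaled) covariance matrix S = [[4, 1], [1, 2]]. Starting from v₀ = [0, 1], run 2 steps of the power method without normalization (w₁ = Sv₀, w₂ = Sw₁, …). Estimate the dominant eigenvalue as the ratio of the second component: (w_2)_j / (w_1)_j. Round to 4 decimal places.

w1 = Sv₀ = (4·0 + 1·1; 1·0 + 2·1) = (1, 2)
w2 = Sw1 = (4·1 + 1·2; 1·1 + 2·2) = (6, 5)
Ratio at component: 5 / 2 = 2.5000

λ ≈ 2.5000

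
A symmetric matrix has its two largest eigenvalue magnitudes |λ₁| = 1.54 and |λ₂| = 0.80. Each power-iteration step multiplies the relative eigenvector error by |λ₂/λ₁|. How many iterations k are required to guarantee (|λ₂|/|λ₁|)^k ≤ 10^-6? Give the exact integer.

22

|λ₂/λ₁| = 0.80/1.54 = 0.51948
Need k ≥ ln(10^-6) / ln(0.51948) = -13.8155 / -0.6549 ≈ 21.095
Smallest integer k satisfying the bound: 22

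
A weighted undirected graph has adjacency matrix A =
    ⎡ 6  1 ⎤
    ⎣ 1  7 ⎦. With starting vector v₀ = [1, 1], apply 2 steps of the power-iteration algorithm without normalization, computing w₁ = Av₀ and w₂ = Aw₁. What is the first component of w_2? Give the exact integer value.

w1 = Av₀ = (6·1 + 1·1; 1·1 + 7·1) = (7, 8)
w2 = Aw1 = (6·7 + 1·8; 1·7 + 7·8) = (50, 63)
The requested component of w2 is 50.

50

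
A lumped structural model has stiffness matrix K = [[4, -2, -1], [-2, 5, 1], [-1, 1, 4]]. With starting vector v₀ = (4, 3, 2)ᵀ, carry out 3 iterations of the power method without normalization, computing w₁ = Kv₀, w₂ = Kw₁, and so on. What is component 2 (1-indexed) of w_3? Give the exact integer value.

195

w1 = Kv₀ = (4·4 + (-2)·3 + (-1)·2; (-2)·4 + 5·3 + 1·2; (-1)·4 + 1·3 + 4·2) = (8, 9, 7)
w2 = Kw1 = (4·8 + (-2)·9 + (-1)·7; (-2)·8 + 5·9 + 1·7; (-1)·8 + 1·9 + 4·7) = (7, 36, 29)
w3 = Kw2 = (-73, 195, 145)
The requested component of w3 is 195.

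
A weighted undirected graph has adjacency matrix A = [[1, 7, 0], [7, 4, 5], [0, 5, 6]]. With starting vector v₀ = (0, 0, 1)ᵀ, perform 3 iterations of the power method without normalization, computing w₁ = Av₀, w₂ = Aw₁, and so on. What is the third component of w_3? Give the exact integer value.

616

w1 = Av₀ = (1·0 + 7·0 + 0·1; 7·0 + 4·0 + 5·1; 0·0 + 5·0 + 6·1) = (0, 5, 6)
w2 = Aw1 = (1·0 + 7·5 + 0·6; 7·0 + 4·5 + 5·6; 0·0 + 5·5 + 6·6) = (35, 50, 61)
w3 = Aw2 = (385, 750, 616)
The requested component of w3 is 616.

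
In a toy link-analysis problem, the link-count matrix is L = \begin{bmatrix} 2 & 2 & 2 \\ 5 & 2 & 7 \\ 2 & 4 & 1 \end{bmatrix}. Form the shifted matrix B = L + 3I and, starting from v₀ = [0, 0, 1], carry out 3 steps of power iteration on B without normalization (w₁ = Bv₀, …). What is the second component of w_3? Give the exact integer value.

B = L + 3I has rows (5, 2, 2); (5, 5, 7); (2, 4, 4)
w1 = Bv₀ = (5·0 + 2·0 + 2·1; 5·0 + 5·0 + 7·1; 2·0 + 4·0 + 4·1) = (2, 7, 4)
w2 = Bw1 = (5·2 + 2·7 + 2·4; 5·2 + 5·7 + 7·4; 2·2 + 4·7 + 4·4) = (32, 73, 48)
w3 = Bw2 = (402, 861, 548)
Requested component of w3: 861

861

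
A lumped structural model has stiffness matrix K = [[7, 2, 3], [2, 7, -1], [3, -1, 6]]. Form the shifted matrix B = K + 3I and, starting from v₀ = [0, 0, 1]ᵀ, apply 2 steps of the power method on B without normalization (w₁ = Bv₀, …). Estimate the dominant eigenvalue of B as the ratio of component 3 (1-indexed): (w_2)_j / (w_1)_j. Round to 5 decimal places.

μ ≈ 10.11111

B = K + 3I has rows (10, 2, 3); (2, 10, -1); (3, -1, 9)
w1 = Bv₀ = (10·0 + 2·0 + 3·1; 2·0 + 10·0 + (-1)·1; 3·0 + (-1)·0 + 9·1) = (3, -1, 9)
w2 = Bw1 = (10·3 + 2·(-1) + 3·9; 2·3 + 10·(-1) + (-1)·9; 3·3 + (-1)·(-1) + 9·9) = (55, -13, 91)
Ratio: 91/9 = 10.11111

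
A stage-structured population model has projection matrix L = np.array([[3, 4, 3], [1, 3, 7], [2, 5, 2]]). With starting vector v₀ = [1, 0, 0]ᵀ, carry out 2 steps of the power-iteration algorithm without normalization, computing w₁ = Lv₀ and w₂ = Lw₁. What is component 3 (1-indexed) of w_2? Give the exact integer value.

15

w1 = Lv₀ = (3, 1, 2)
w2 = Lw1 = (19, 20, 15)
The requested component of w2 is 15.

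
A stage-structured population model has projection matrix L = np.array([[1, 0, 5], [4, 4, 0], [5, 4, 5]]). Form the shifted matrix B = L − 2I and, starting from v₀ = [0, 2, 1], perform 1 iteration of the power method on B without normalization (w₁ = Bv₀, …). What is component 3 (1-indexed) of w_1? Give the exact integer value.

11

B = L − 2I has rows (-1, 0, 5); (4, 2, 0); (5, 4, 3)
w1 = Bv₀ = ((-1)·0 + 0·2 + 5·1; 4·0 + 2·2 + 0·1; 5·0 + 4·2 + 3·1) = (5, 4, 11)
Requested component of w1: 11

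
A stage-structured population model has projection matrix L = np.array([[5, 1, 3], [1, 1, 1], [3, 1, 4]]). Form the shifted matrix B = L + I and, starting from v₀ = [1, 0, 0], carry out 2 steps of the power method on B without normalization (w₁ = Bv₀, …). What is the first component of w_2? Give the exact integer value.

B = L + I has rows (6, 1, 3); (1, 2, 1); (3, 1, 5)
w1 = Bv₀ = (6·1 + 1·0 + 3·0; 1·1 + 2·0 + 1·0; 3·1 + 1·0 + 5·0) = (6, 1, 3)
w2 = Bw1 = (6·6 + 1·1 + 3·3; 1·6 + 2·1 + 1·3; 3·6 + 1·1 + 5·3) = (46, 11, 34)
Requested component of w2: 46

46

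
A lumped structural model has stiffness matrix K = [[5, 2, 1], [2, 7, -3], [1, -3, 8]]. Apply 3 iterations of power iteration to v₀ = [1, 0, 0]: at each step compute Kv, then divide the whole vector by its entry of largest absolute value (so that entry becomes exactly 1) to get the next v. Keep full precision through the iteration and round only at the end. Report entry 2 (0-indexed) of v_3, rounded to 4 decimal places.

Kv0 = (5.00000, 2.00000, 1.00000); divide by 5.00000 → v1 = (1.00000, 0.40000, 0.20000)
Kv1 = (6.00000, 4.20000, 1.40000); divide by 6.00000 → v2 = (1.00000, 0.70000, 0.23333)
Kv2 = (6.63333, 6.20000, 0.76667); divide by 6.63333 → v3 = (1.00000, 0.93467, 0.11558)
Requested entry of v3: 23/199 = 0.1156

0.1156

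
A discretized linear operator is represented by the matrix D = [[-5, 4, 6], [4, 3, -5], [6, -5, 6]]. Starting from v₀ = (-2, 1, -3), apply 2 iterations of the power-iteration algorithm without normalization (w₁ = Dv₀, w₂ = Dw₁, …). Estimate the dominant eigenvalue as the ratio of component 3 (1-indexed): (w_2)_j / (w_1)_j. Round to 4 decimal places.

8.1143

w1 = Dv₀ = (-4, 10, -35)
w2 = Dw1 = (-150, 189, -284)
Ratio at component: -284 / -35 = 8.1143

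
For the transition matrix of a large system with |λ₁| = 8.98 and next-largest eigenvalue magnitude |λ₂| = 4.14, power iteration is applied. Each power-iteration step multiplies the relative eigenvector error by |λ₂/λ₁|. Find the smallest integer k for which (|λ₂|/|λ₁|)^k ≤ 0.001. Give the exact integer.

9

|λ₂/λ₁| = 4.14/8.98 = 0.46102
Need k ≥ ln(0.001) / ln(0.46102) = -6.9078 / -0.7743 ≈ 8.921
Smallest integer k satisfying the bound: 9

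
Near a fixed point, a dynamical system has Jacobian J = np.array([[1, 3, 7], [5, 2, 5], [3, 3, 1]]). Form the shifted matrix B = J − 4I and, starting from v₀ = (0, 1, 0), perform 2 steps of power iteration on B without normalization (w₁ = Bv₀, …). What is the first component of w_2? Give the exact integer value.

B = J − 4I has rows (-3, 3, 7); (5, -2, 5); (3, 3, -3)
w1 = Bv₀ = ((-3)·0 + 3·1 + 7·0; 5·0 + (-2)·1 + 5·0; 3·0 + 3·1 + (-3)·0) = (3, -2, 3)
w2 = Bw1 = ((-3)·3 + 3·(-2) + 7·3; 5·3 + (-2)·(-2) + 5·3; 3·3 + 3·(-2) + (-3)·3) = (6, 34, -6)
Requested component of w2: 6

6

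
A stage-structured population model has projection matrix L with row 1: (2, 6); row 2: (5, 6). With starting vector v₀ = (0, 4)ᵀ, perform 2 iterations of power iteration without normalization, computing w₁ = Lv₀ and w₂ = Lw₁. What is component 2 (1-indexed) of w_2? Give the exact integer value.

w1 = Lv₀ = (2·0 + 6·4; 5·0 + 6·4) = (24, 24)
w2 = Lw1 = (2·24 + 6·24; 5·24 + 6·24) = (192, 264)
The requested component of w2 is 264.

264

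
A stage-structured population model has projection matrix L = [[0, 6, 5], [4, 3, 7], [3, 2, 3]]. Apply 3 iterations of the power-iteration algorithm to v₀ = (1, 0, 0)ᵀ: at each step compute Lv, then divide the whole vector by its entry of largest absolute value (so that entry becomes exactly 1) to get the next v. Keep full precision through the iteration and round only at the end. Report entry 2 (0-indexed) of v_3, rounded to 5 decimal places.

0.62567

Lv0 = (0.000000, 4.000000, 3.000000); divide by 4.000000 → v1 = (0.000000, 1.000000, 0.750000)
Lv1 = (9.750000, 8.250000, 4.250000); divide by 9.750000 → v2 = (1.000000, 0.846154, 0.435897)
Lv2 = (7.256410, 9.589744, 6.000000); divide by 9.589744 → v3 = (0.756684, 1.000000, 0.625668)
Requested entry of v3: 234/374 = 0.62567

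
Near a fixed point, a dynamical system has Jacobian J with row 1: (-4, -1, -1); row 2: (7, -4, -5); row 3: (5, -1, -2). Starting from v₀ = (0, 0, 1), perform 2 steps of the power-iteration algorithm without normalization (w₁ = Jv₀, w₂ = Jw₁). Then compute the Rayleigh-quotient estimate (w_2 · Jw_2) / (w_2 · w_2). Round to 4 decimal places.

-2.2372

w1 = Jv₀ = ((-4)·0 + (-1)·0 + (-1)·1; 7·0 + (-4)·0 + (-5)·1; 5·0 + (-1)·0 + (-2)·1) = (-1, -5, -2)
w2 = Jw1 = ((-4)·(-1) + (-1)·(-5) + (-1)·(-2); 7·(-1) + (-4)·(-5) + (-5)·(-2); 5·(-1) + (-1)·(-5) + (-2)·(-2)) = (11, 23, 4)
Jw2 = (-71, -35, 24)
w2·Jw2 = 11·(-71) + 23·(-35) + 4·24 = -1490; w2·w2 = 11·11 + 23·23 + 4·4 = 666
λ ≈ -1490/666 = -2.2372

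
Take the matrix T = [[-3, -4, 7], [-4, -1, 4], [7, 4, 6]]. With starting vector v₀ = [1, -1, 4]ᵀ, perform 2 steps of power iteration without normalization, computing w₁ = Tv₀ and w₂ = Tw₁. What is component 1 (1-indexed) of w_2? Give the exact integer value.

50

w1 = Tv₀ = ((-3)·1 + (-4)·(-1) + 7·4; (-4)·1 + (-1)·(-1) + 4·4; 7·1 + 4·(-1) + 6·4) = (29, 13, 27)
w2 = Tw1 = ((-3)·29 + (-4)·13 + 7·27; (-4)·29 + (-1)·13 + 4·27; 7·29 + 4·13 + 6·27) = (50, -21, 417)
The requested component of w2 is 50.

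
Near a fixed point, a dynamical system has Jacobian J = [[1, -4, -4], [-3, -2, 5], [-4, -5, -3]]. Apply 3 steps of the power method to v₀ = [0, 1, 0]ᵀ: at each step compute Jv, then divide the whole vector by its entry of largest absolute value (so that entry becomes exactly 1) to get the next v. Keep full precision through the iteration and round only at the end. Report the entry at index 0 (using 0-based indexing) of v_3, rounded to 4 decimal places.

0.5977

Jv0 = (-4.00000, -2.00000, -5.00000); divide by -5.00000 → v1 = (0.80000, 0.40000, 1.00000)
Jv1 = (-4.80000, 1.80000, -8.20000); divide by -8.20000 → v2 = (0.58537, -0.21951, 1.00000)
Jv2 = (-2.53659, 3.68293, -4.24390); divide by -4.24390 → v3 = (0.59770, -0.86782, 1.00000)
Requested entry of v3: -104/-174 = 0.5977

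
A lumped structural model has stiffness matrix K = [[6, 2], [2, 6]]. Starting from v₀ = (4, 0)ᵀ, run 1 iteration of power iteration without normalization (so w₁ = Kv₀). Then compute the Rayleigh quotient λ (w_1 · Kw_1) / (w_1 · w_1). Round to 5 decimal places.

w1 = Kv₀ = (6·4 + 2·0; 2·4 + 6·0) = (24, 8)
Kw1 = (160, 96)
w1·Kw1 = 24·160 + 8·96 = 4608; w1·w1 = 24·24 + 8·8 = 640
λ ≈ 4608/640 = 7.20000

7.20000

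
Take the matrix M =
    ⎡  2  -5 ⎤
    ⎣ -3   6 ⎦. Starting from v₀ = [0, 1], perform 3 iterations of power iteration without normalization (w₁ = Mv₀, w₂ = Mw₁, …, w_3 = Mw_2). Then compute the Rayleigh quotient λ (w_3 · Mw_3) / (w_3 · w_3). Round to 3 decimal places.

w1 = Mv₀ = (-5, 6)
w2 = Mw1 = (-40, 51)
w3 = Mw2 = (-335, 426)
Mw3 = (-2800, 3561)
w3·Mw3 = (-335)·(-2800) + 426·3561 = 2454986; w3·w3 = (-335)·(-335) + 426·426 = 293701
λ ≈ 2454986/293701 = 8.359

8.359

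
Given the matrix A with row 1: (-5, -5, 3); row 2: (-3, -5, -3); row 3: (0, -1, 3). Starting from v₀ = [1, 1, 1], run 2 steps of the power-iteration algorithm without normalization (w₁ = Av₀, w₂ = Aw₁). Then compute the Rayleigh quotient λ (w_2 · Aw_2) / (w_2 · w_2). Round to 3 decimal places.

λ ≈ -8.562

w1 = Av₀ = (-7, -11, 2)
w2 = Aw1 = (96, 70, 17)
Aw2 = (-779, -689, -19)
w2·Aw2 = 96·(-779) + 70·(-689) + 17·(-19) = -123337; w2·w2 = 96·96 + 70·70 + 17·17 = 14405
λ ≈ -123337/14405 = -8.562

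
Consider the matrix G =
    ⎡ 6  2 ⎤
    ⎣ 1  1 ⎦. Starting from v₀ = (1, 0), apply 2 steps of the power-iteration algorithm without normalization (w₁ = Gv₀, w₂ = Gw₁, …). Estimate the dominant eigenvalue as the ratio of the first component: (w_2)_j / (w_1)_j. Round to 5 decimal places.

λ ≈ 6.33333

w1 = Gv₀ = (6·1 + 2·0; 1·1 + 1·0) = (6, 1)
w2 = Gw1 = (6·6 + 2·1; 1·6 + 1·1) = (38, 7)
Ratio at component: 38 / 6 = 6.33333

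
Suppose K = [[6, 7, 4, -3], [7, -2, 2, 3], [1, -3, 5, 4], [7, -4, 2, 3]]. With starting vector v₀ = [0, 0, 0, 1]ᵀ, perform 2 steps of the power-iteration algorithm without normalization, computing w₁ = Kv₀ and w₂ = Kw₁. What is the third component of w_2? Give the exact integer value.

w1 = Kv₀ = (6·0 + 7·0 + 4·0 + (-3)·1; 7·0 + (-2)·0 + 2·0 + 3·1; 1·0 + (-3)·0 + 5·0 + 4·1; 7·0 + (-4)·0 + 2·0 + 3·1) = (-3, 3, 4, 3)
w2 = Kw1 = (6·(-3) + 7·3 + 4·4 + (-3)·3; 7·(-3) + (-2)·3 + 2·4 + 3·3; 1·(-3) + (-3)·3 + 5·4 + 4·3; 7·(-3) + (-4)·3 + 2·4 + 3·3) = (10, -10, 20, -16)
The requested component of w2 is 20.

20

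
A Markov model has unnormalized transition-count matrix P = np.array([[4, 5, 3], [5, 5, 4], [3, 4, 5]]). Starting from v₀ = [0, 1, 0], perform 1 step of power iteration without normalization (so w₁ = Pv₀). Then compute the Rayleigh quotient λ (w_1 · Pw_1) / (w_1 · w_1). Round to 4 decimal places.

w1 = Pv₀ = (5, 5, 4)
Pw1 = (57, 66, 55)
w1·Pw1 = 5·57 + 5·66 + 4·55 = 835; w1·w1 = 5·5 + 5·5 + 4·4 = 66
λ ≈ 835/66 = 12.6515

12.6515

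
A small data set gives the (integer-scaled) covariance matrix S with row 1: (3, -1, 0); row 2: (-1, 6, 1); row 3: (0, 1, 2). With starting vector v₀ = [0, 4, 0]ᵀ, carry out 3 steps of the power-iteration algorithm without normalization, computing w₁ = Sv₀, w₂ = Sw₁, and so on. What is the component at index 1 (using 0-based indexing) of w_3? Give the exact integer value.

980

w1 = Sv₀ = (3·0 + (-1)·4 + 0·0; (-1)·0 + 6·4 + 1·0; 0·0 + 1·4 + 2·0) = (-4, 24, 4)
w2 = Sw1 = (3·(-4) + (-1)·24 + 0·4; (-1)·(-4) + 6·24 + 1·4; 0·(-4) + 1·24 + 2·4) = (-36, 152, 32)
w3 = Sw2 = (-260, 980, 216)
The requested component of w3 is 980.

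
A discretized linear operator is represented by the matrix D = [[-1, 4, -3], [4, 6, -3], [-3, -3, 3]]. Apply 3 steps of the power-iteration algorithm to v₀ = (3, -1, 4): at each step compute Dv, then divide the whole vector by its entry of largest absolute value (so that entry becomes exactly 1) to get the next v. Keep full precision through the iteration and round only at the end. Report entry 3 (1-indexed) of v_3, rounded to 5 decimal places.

Dv0 = (-19.000000, -6.000000, 6.000000); divide by -19.000000 → v1 = (1.000000, 0.315789, -0.315789)
Dv1 = (1.210526, 6.842105, -4.894737); divide by 6.842105 → v2 = (0.176923, 1.000000, -0.715385)
Dv2 = (5.969231, 8.853846, -5.676923); divide by 8.853846 → v3 = (0.674196, 1.000000, -0.641182)
Requested entry of v3: 738/-1151 = -0.64118

-0.64118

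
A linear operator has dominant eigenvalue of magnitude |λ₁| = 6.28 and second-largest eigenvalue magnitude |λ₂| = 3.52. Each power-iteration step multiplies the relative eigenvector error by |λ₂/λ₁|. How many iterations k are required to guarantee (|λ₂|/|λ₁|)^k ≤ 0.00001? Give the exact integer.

20

|λ₂/λ₁| = 3.52/6.28 = 0.56051
Need k ≥ ln(0.00001) / ln(0.56051) = -11.5129 / -0.5789 ≈ 19.887
Smallest integer k satisfying the bound: 20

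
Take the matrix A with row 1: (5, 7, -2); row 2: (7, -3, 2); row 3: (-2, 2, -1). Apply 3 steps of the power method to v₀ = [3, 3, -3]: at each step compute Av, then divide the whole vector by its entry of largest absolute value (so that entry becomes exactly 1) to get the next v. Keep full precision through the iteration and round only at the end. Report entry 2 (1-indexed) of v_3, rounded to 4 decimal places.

Av0 = (42.00000, 6.00000, 3.00000); divide by 42.00000 → v1 = (1.00000, 0.14286, 0.07143)
Av1 = (5.85714, 6.71429, -1.78571); divide by 6.71429 → v2 = (0.87234, 1.00000, -0.26596)
Av2 = (11.89362, 2.57447, 0.52128); divide by 11.89362 → v3 = (1.00000, 0.21646, 0.04383)
Requested entry of v3: 726/3354 = 0.2165

0.2165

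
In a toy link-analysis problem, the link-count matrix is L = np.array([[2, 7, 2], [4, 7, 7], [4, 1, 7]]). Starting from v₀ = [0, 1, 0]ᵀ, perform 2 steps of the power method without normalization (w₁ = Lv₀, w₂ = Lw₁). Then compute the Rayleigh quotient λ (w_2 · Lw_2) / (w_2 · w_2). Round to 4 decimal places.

λ ≈ 13.4039

w1 = Lv₀ = (2·0 + 7·1 + 2·0; 4·0 + 7·1 + 7·0; 4·0 + 1·1 + 7·0) = (7, 7, 1)
w2 = Lw1 = (2·7 + 7·7 + 2·1; 4·7 + 7·7 + 7·1; 4·7 + 1·7 + 7·1) = (65, 84, 42)
Lw2 = (802, 1142, 638)
w2·Lw2 = 65·802 + 84·1142 + 42·638 = 174854; w2·w2 = 65·65 + 84·84 + 42·42 = 13045
λ ≈ 174854/13045 = 13.4039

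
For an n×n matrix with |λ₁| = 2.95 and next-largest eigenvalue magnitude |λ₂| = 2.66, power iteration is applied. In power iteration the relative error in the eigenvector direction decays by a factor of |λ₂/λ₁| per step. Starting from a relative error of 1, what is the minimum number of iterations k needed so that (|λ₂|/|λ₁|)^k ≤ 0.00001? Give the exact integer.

112

|λ₂/λ₁| = 2.66/2.95 = 0.90169
Need k ≥ ln(0.00001) / ln(0.90169) = -11.5129 / -0.1035 ≈ 111.259
Smallest integer k satisfying the bound: 112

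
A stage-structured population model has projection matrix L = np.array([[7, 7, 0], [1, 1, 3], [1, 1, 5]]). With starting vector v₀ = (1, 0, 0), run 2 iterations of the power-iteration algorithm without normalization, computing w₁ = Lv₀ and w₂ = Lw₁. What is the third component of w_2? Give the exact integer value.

13

w1 = Lv₀ = (7, 1, 1)
w2 = Lw1 = (56, 11, 13)
The requested component of w2 is 13.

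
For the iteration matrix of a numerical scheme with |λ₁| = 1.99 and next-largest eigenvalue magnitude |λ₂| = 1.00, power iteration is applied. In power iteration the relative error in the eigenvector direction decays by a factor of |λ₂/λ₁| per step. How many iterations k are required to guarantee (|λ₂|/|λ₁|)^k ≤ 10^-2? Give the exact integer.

7

|λ₂/λ₁| = 1.00/1.99 = 0.50251
Need k ≥ ln(10^-2) / ln(0.50251) = -4.6052 / -0.6881 ≈ 6.692
Smallest integer k satisfying the bound: 7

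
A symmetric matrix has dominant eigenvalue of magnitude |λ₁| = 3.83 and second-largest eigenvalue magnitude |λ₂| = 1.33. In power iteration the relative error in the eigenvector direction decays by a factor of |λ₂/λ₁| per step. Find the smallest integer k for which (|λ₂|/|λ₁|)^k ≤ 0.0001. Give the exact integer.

|λ₂/λ₁| = 1.33/3.83 = 0.34726
Need k ≥ ln(0.0001) / ln(0.34726) = -9.2103 / -1.0577 ≈ 8.708
Smallest integer k satisfying the bound: 9

9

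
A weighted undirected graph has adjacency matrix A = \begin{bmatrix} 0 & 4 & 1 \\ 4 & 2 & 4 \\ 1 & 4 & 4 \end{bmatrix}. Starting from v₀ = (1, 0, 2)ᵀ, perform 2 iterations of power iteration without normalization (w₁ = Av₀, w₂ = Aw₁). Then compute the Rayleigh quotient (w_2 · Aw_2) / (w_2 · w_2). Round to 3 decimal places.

λ ≈ 8.280

w1 = Av₀ = (0·1 + 4·0 + 1·2; 4·1 + 2·0 + 4·2; 1·1 + 4·0 + 4·2) = (2, 12, 9)
w2 = Aw1 = (0·2 + 4·12 + 1·9; 4·2 + 2·12 + 4·9; 1·2 + 4·12 + 4·9) = (57, 68, 86)
Aw2 = (358, 708, 673)
w2·Aw2 = 57·358 + 68·708 + 86·673 = 126428; w2·w2 = 57·57 + 68·68 + 86·86 = 15269
λ ≈ 126428/15269 = 8.280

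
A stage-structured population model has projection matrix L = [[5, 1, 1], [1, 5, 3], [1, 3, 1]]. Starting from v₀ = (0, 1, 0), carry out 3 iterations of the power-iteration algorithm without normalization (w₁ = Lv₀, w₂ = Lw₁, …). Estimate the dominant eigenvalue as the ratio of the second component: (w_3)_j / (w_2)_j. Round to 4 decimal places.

7.0000

w1 = Lv₀ = (5·0 + 1·1 + 1·0; 1·0 + 5·1 + 3·0; 1·0 + 3·1 + 1·0) = (1, 5, 3)
w2 = Lw1 = (5·1 + 1·5 + 1·3; 1·1 + 5·5 + 3·3; 1·1 + 3·5 + 1·3) = (13, 35, 19)
w3 = Lw2 = (119, 245, 137)
Ratio at component: 245 / 35 = 7.0000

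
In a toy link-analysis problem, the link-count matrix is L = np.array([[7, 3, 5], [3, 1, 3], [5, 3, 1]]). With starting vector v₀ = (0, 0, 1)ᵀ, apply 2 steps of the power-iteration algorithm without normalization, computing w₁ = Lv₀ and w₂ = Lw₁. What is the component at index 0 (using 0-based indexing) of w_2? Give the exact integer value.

w1 = Lv₀ = (7·0 + 3·0 + 5·1; 3·0 + 1·0 + 3·1; 5·0 + 3·0 + 1·1) = (5, 3, 1)
w2 = Lw1 = (7·5 + 3·3 + 5·1; 3·5 + 1·3 + 3·1; 5·5 + 3·3 + 1·1) = (49, 21, 35)
The requested component of w2 is 49.

49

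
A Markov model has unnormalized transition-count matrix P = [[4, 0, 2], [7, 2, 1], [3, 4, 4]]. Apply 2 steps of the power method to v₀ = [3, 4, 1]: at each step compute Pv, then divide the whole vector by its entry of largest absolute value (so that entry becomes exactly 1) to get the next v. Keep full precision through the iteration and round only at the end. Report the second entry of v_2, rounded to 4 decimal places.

0.6727

Pv0 = (14.00000, 30.00000, 29.00000); divide by 30.00000 → v1 = (0.46667, 1.00000, 0.96667)
Pv1 = (3.80000, 6.23333, 9.26667); divide by 9.26667 → v2 = (0.41007, 0.67266, 1.00000)
Requested entry of v2: 187/278 = 0.6727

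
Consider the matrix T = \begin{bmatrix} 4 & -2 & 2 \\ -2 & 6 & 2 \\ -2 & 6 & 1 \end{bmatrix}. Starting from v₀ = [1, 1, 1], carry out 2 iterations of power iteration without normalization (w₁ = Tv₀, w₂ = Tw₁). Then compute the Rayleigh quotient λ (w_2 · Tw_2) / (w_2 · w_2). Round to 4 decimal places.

6.7574

w1 = Tv₀ = (4·1 + (-2)·1 + 2·1; (-2)·1 + 6·1 + 2·1; (-2)·1 + 6·1 + 1·1) = (4, 6, 5)
w2 = Tw1 = (4·4 + (-2)·6 + 2·5; (-2)·4 + 6·6 + 2·5; (-2)·4 + 6·6 + 1·5) = (14, 38, 33)
Tw2 = (46, 266, 233)
w2·Tw2 = 14·46 + 38·266 + 33·233 = 18441; w2·w2 = 14·14 + 38·38 + 33·33 = 2729
λ ≈ 18441/2729 = 6.7574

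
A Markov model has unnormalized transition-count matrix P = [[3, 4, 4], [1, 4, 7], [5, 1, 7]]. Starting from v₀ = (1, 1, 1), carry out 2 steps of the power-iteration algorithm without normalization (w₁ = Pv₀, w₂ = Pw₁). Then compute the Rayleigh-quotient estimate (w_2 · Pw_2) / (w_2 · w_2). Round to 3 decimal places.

w1 = Pv₀ = (11, 12, 13)
w2 = Pw1 = (133, 150, 158)
Pw2 = (1631, 1839, 1921)
w2·Pw2 = 133·1631 + 150·1839 + 158·1921 = 796291; w2·w2 = 133·133 + 150·150 + 158·158 = 65153
λ ≈ 796291/65153 = 12.222

λ ≈ 12.222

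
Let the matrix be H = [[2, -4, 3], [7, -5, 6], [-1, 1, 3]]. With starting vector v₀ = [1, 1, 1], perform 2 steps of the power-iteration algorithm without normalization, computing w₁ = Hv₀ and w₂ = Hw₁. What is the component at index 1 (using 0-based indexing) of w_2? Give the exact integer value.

-15

w1 = Hv₀ = (1, 8, 3)
w2 = Hw1 = (-21, -15, 16)
The requested component of w2 is -15.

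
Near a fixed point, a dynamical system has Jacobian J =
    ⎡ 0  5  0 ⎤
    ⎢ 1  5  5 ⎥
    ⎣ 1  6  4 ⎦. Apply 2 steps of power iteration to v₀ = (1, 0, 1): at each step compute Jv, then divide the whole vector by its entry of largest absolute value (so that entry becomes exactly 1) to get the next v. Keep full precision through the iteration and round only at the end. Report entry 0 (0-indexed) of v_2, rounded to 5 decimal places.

0.53571

Jv0 = (0.000000, 6.000000, 5.000000); divide by 6.000000 → v1 = (0.000000, 1.000000, 0.833333)
Jv1 = (5.000000, 9.166667, 9.333333); divide by 9.333333 → v2 = (0.535714, 0.982143, 1.000000)
Requested entry of v2: 30/56 = 0.53571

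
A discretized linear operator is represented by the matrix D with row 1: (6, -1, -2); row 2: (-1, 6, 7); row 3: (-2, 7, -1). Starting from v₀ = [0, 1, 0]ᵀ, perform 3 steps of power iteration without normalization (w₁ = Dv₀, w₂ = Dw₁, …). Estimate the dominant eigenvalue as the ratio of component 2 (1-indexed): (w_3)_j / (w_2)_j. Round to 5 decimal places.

λ ≈ 9.31395

w1 = Dv₀ = (6·0 + (-1)·1 + (-2)·0; (-1)·0 + 6·1 + 7·0; (-2)·0 + 7·1 + (-1)·0) = (-1, 6, 7)
w2 = Dw1 = (6·(-1) + (-1)·6 + (-2)·7; (-1)·(-1) + 6·6 + 7·7; (-2)·(-1) + 7·6 + (-1)·7) = (-26, 86, 37)
w3 = Dw2 = (-316, 801, 617)
Ratio at component: 801 / 86 = 9.31395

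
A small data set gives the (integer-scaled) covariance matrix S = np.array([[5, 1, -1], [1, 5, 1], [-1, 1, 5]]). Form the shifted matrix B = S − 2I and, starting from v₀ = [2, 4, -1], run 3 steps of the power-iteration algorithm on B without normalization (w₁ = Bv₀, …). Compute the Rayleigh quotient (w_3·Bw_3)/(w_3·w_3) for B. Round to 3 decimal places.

4.000

B = S − 2I has rows (3, 1, -1); (1, 3, 1); (-1, 1, 3)
w1 = Bv₀ = (11, 13, -1)
w2 = Bw1 = (47, 49, -1)
w3 = Bw2 = (191, 193, -1)
Bw3 = (767, 769, -1)
w3·Bw3 = 294915; w3·w3 = 73731; μ ≈ 294915/73731 = 4.000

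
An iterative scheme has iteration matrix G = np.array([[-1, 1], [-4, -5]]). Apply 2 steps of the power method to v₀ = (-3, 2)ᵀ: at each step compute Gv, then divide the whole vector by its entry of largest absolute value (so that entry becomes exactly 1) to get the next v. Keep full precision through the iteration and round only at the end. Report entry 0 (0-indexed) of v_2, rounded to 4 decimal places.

Gv0 = (5.00000, 2.00000); divide by 5.00000 → v1 = (1.00000, 0.40000)
Gv1 = (-0.60000, -6.00000); divide by -6.00000 → v2 = (0.10000, 1.00000)
Requested entry of v2: -3/-30 = 0.1000

0.1000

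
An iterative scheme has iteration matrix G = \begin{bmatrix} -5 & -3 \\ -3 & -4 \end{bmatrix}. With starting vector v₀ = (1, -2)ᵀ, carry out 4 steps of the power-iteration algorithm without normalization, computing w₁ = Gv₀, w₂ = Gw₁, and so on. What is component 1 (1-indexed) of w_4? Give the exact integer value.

-1301

w1 = Gv₀ = ((-5)·1 + (-3)·(-2); (-3)·1 + (-4)·(-2)) = (1, 5)
w2 = Gw1 = ((-5)·1 + (-3)·5; (-3)·1 + (-4)·5) = (-20, -23)
w3 = Gw2 = (169, 152)
w4 = Gw3 = (-1301, -1115)
The requested component of w4 is -1301.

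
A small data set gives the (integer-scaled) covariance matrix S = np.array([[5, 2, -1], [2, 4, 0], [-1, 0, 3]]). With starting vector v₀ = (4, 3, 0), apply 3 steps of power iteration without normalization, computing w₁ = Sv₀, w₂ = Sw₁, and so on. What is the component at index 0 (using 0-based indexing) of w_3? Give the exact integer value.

1172

w1 = Sv₀ = (5·4 + 2·3 + (-1)·0; 2·4 + 4·3 + 0·0; (-1)·4 + 0·3 + 3·0) = (26, 20, -4)
w2 = Sw1 = (5·26 + 2·20 + (-1)·(-4); 2·26 + 4·20 + 0·(-4); (-1)·26 + 0·20 + 3·(-4)) = (174, 132, -38)
w3 = Sw2 = (1172, 876, -288)
The requested component of w3 is 1172.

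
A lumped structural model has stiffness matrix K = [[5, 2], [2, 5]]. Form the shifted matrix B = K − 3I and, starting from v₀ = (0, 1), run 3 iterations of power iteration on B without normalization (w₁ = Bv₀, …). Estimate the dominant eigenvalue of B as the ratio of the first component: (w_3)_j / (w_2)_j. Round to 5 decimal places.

4.00000

B = K − 3I has rows (2, 2); (2, 2)
w1 = Bv₀ = (2, 2)
w2 = Bw1 = (8, 8)
w3 = Bw2 = (32, 32)
Ratio: 32/8 = 4.00000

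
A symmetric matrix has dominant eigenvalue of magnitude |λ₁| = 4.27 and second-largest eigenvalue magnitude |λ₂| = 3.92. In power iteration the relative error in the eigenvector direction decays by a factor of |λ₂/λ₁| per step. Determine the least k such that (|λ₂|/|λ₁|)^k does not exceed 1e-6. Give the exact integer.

|λ₂/λ₁| = 3.92/4.27 = 0.91803
Need k ≥ ln(1e-6) / ln(0.91803) = -13.8155 / -0.0855 ≈ 161.543
Smallest integer k satisfying the bound: 162

162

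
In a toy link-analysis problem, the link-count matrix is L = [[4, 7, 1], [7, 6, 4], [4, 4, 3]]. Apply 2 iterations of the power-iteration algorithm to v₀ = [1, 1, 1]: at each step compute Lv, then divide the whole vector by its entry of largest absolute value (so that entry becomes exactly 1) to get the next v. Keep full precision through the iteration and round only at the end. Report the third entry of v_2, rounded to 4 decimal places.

0.6478

Lv0 = (12.00000, 17.00000, 11.00000); divide by 17.00000 → v1 = (0.70588, 1.00000, 0.64706)
Lv1 = (10.47059, 13.52941, 8.76471); divide by 13.52941 → v2 = (0.77391, 1.00000, 0.64783)
Requested entry of v2: 149/230 = 0.6478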